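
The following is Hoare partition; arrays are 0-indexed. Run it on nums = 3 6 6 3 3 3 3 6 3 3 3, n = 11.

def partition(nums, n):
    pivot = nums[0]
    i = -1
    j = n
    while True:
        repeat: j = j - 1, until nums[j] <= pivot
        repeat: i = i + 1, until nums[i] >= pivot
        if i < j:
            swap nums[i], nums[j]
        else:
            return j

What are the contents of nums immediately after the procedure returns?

3 3 3 3 3 3 3 6 6 6 3

pivot=3
j stops at 10 (3), i stops at 0 (3); swap ⇒ 3 6 6 3 3 3 3 6 3 3 3
j stops at 9 (3), i stops at 1 (6); swap ⇒ 3 3 6 3 3 3 3 6 3 6 3
j stops at 8 (3), i stops at 2 (6); swap ⇒ 3 3 3 3 3 3 3 6 6 6 3
j stops at 6 (3), i stops at 3 (3); swap ⇒ 3 3 3 3 3 3 3 6 6 6 3
j stops at 5 (3), i stops at 4 (3); swap ⇒ 3 3 3 3 3 3 3 6 6 6 3
j stops at 4, i stops at 5; i≥j ⇒ return 4. nums=3 3 3 3 3 3 3 6 6 6 3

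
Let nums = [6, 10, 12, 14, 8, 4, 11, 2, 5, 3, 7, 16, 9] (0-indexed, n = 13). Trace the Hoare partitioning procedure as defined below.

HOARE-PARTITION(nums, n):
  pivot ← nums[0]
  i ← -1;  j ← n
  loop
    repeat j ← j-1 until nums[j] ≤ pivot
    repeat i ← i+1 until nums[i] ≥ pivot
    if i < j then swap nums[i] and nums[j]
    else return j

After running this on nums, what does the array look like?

[3, 5, 2, 4, 8, 14, 11, 12, 10, 6, 7, 16, 9]

pivot=6
j stops at 9 (3), i stops at 0 (6); swap ⇒ [3, 10, 12, 14, 8, 4, 11, 2, 5, 6, 7, 16, 9]
j stops at 8 (5), i stops at 1 (10); swap ⇒ [3, 5, 12, 14, 8, 4, 11, 2, 10, 6, 7, 16, 9]
j stops at 7 (2), i stops at 2 (12); swap ⇒ [3, 5, 2, 14, 8, 4, 11, 12, 10, 6, 7, 16, 9]
j stops at 5 (4), i stops at 3 (14); swap ⇒ [3, 5, 2, 4, 8, 14, 11, 12, 10, 6, 7, 16, 9]
j stops at 3, i stops at 4; i≥j ⇒ return 3. nums=[3, 5, 2, 4, 8, 14, 11, 12, 10, 6, 7, 16, 9]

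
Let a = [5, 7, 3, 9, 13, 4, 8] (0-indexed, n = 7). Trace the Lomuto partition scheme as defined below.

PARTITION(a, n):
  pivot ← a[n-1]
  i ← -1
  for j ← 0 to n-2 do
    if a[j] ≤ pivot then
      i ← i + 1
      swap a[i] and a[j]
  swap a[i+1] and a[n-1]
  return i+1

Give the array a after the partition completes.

[5, 7, 3, 4, 8, 9, 13]

pivot=8, i=-1
j=0: 5≤8, i=0, swap(0,0) ⇒ [5, 7, 3, 9, 13, 4, 8]
j=1: 7≤8, i=1, swap(1,1) ⇒ [5, 7, 3, 9, 13, 4, 8]
j=2: 3≤8, i=2, swap(2,2) ⇒ [5, 7, 3, 9, 13, 4, 8]
j=3: 9>8, skip
j=4: 13>8, skip
j=5: 4≤8, i=3, swap(3,5) ⇒ [5, 7, 3, 4, 13, 9, 8]
swap(4,6) ⇒ [5, 7, 3, 4, 8, 9, 13]; return 4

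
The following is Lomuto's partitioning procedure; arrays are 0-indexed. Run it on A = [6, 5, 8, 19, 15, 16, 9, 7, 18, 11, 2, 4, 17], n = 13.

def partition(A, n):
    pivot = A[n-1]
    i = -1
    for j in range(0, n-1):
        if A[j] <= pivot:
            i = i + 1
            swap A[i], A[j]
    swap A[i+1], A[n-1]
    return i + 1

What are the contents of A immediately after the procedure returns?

[6, 5, 8, 15, 16, 9, 7, 11, 2, 4, 17, 19, 18]

pivot=17, i=-1
j=0: 6≤17, i=0, swap(0,0) ⇒ [6, 5, 8, 19, 15, 16, 9, 7, 18, 11, 2, 4, 17]
j=1: 5≤17, i=1, swap(1,1) ⇒ [6, 5, 8, 19, 15, 16, 9, 7, 18, 11, 2, 4, 17]
j=2: 8≤17, i=2, swap(2,2) ⇒ [6, 5, 8, 19, 15, 16, 9, 7, 18, 11, 2, 4, 17]
j=3: 19>17, skip
j=4: 15≤17, i=3, swap(3,4) ⇒ [6, 5, 8, 15, 19, 16, 9, 7, 18, 11, 2, 4, 17]
j=5: 16≤17, i=4, swap(4,5) ⇒ [6, 5, 8, 15, 16, 19, 9, 7, 18, 11, 2, 4, 17]
j=6: 9≤17, i=5, swap(5,6) ⇒ [6, 5, 8, 15, 16, 9, 19, 7, 18, 11, 2, 4, 17]
j=7: 7≤17, i=6, swap(6,7) ⇒ [6, 5, 8, 15, 16, 9, 7, 19, 18, 11, 2, 4, 17]
j=8: 18>17, skip
j=9: 11≤17, i=7, swap(7,9) ⇒ [6, 5, 8, 15, 16, 9, 7, 11, 18, 19, 2, 4, 17]
j=10: 2≤17, i=8, swap(8,10) ⇒ [6, 5, 8, 15, 16, 9, 7, 11, 2, 19, 18, 4, 17]
j=11: 4≤17, i=9, swap(9,11) ⇒ [6, 5, 8, 15, 16, 9, 7, 11, 2, 4, 18, 19, 17]
swap(10,12) ⇒ [6, 5, 8, 15, 16, 9, 7, 11, 2, 4, 17, 19, 18]; return 10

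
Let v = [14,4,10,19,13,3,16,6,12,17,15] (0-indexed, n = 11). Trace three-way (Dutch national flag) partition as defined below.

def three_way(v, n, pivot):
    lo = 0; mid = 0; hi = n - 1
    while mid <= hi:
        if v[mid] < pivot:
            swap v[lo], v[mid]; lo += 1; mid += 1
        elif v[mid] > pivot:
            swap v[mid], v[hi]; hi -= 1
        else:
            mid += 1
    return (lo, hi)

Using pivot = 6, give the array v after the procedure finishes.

pivot = 6; lo=0, mid=0, hi=10
v[mid]=14>6: swap v[0],v[10]; hi=9 → [15,4,10,19,13,3,16,6,12,17,14]
v[mid]=15>6: swap v[0],v[9]; hi=8 → [17,4,10,19,13,3,16,6,12,15,14]
v[mid]=17>6: swap v[0],v[8]; hi=7 → [12,4,10,19,13,3,16,6,17,15,14]
v[mid]=12>6: swap v[0],v[7]; hi=6 → [6,4,10,19,13,3,16,12,17,15,14]
v[mid]=6=6: mid=1
v[mid]=4<6: swap v[0],v[1]; lo=1,mid=2 → [4,6,10,19,13,3,16,12,17,15,14]
v[mid]=10>6: swap v[2],v[6]; hi=5 → [4,6,16,19,13,3,10,12,17,15,14]
v[mid]=16>6: swap v[2],v[5]; hi=4 → [4,6,3,19,13,16,10,12,17,15,14]
v[mid]=3<6: swap v[1],v[2]; lo=2,mid=3 → [4,3,6,19,13,16,10,12,17,15,14]
v[mid]=19>6: swap v[3],v[4]; hi=3 → [4,3,6,13,19,16,10,12,17,15,14]
v[mid]=13>6: swap v[3],v[3]; hi=2 → [4,3,6,13,19,16,10,12,17,15,14]
end: lo=2, hi=2; v = [4,3,6,13,19,16,10,12,17,15,14]

[4,3,6,13,19,16,10,12,17,15,14]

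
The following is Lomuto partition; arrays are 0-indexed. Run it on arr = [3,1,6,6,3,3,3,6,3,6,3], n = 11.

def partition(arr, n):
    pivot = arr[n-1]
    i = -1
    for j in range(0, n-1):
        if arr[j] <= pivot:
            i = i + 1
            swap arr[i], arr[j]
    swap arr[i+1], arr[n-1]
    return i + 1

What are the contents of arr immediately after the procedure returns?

pivot = arr[10] = 3; i = -1
j=0: arr[0]=3 ≤ 3 → i=0, swap arr[0],arr[0] (no change) → [3,1,6,6,3,3,3,6,3,6,3]
j=1: arr[1]=1 ≤ 3 → i=1, swap arr[1],arr[1] (no change) → [3,1,6,6,3,3,3,6,3,6,3]
j=2: arr[2]=6 > 3 → no swap
j=3: arr[3]=6 > 3 → no swap
j=4: arr[4]=3 ≤ 3 → i=2, swap arr[2],arr[4] → [3,1,3,6,6,3,3,6,3,6,3]
j=5: arr[5]=3 ≤ 3 → i=3, swap arr[3],arr[5] → [3,1,3,3,6,6,3,6,3,6,3]
j=6: arr[6]=3 ≤ 3 → i=4, swap arr[4],arr[6] → [3,1,3,3,3,6,6,6,3,6,3]
j=7: arr[7]=6 > 3 → no swap
j=8: arr[8]=3 ≤ 3 → i=5, swap arr[5],arr[8] → [3,1,3,3,3,3,6,6,6,6,3]
j=9: arr[9]=6 > 3 → no swap
final swap arr[6],arr[10] → [3,1,3,3,3,3,3,6,6,6,6]; return 6

[3,1,3,3,3,3,3,6,6,6,6]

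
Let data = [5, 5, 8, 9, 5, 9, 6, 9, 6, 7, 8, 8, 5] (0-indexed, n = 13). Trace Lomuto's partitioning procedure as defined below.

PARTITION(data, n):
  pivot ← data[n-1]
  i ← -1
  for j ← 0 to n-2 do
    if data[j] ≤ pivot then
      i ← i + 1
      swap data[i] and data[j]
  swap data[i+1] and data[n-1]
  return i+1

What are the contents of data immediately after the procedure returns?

pivot=5, i=-1
j=0: 5≤5, i=0, swap(0,0) ⇒ [5, 5, 8, 9, 5, 9, 6, 9, 6, 7, 8, 8, 5]
j=1: 5≤5, i=1, swap(1,1) ⇒ [5, 5, 8, 9, 5, 9, 6, 9, 6, 7, 8, 8, 5]
j=2: 8>5, skip
j=3: 9>5, skip
j=4: 5≤5, i=2, swap(2,4) ⇒ [5, 5, 5, 9, 8, 9, 6, 9, 6, 7, 8, 8, 5]
j=5: 9>5, skip
j=6: 6>5, skip
j=7: 9>5, skip
j=8: 6>5, skip
j=9: 7>5, skip
j=10: 8>5, skip
j=11: 8>5, skip
swap(3,12) ⇒ [5, 5, 5, 5, 8, 9, 6, 9, 6, 7, 8, 8, 9]; return 3

[5, 5, 5, 5, 8, 9, 6, 9, 6, 7, 8, 8, 9]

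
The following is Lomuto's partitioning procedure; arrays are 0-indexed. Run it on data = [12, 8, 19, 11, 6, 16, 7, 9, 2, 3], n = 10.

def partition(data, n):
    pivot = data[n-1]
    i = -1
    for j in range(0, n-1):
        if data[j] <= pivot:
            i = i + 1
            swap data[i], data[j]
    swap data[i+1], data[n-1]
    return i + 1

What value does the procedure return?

pivot = data[9] = 3; i = -1
j=0: data[0]=12 > 3 → no swap
j=1: data[1]=8 > 3 → no swap
j=2: data[2]=19 > 3 → no swap
j=3: data[3]=11 > 3 → no swap
j=4: data[4]=6 > 3 → no swap
j=5: data[5]=16 > 3 → no swap
j=6: data[6]=7 > 3 → no swap
j=7: data[7]=9 > 3 → no swap
j=8: data[8]=2 ≤ 3 → i=0, swap data[0],data[8] → [2, 8, 19, 11, 6, 16, 7, 9, 12, 3]
final swap data[1],data[9] → [2, 3, 19, 11, 6, 16, 7, 9, 12, 8]; return 1

1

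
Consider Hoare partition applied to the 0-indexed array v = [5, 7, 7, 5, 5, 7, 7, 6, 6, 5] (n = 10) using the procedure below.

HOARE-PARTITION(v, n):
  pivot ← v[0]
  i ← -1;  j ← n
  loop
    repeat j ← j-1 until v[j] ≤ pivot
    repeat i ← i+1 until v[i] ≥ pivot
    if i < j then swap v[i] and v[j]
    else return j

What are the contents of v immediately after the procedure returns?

[5, 5, 5, 7, 7, 7, 7, 6, 6, 5]

pivot = v[0] = 5; i = -1, j = 10
j→9 (v[9]=5≤5), i→0 (v[0]=5≥5); i<j, swap → [5, 7, 7, 5, 5, 7, 7, 6, 6, 5]
j→4 (v[4]=5≤5), i→1 (v[1]=7≥5); i<j, swap → [5, 5, 7, 5, 7, 7, 7, 6, 6, 5]
j→3 (v[3]=5≤5), i→2 (v[2]=7≥5); i<j, swap → [5, 5, 5, 7, 7, 7, 7, 6, 6, 5]
j→2, i→3; i≥j, return j=2. v = [5, 5, 5, 7, 7, 7, 7, 6, 6, 5]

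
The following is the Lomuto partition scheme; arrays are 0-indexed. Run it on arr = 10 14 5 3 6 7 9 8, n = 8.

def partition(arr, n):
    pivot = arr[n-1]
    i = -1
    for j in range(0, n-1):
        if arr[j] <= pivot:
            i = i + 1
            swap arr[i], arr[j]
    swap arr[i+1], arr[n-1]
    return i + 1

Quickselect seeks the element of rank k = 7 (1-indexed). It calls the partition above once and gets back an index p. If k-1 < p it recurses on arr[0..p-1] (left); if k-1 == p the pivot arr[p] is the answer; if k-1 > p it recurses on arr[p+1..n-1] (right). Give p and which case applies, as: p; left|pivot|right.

4; right

pivot = arr[7] = 8; i = -1
j=0: arr[0]=10 > 8 → no swap
j=1: arr[1]=14 > 8 → no swap
j=2: arr[2]=5 ≤ 8 → i=0, swap arr[0],arr[2] → 5 14 10 3 6 7 9 8
j=3: arr[3]=3 ≤ 8 → i=1, swap arr[1],arr[3] → 5 3 10 14 6 7 9 8
j=4: arr[4]=6 ≤ 8 → i=2, swap arr[2],arr[4] → 5 3 6 14 10 7 9 8
j=5: arr[5]=7 ≤ 8 → i=3, swap arr[3],arr[5] → 5 3 6 7 10 14 9 8
j=6: arr[6]=9 > 8 → no swap
final swap arr[4],arr[7] → 5 3 6 7 8 14 9 10; return 4
p = 4; k-1 = 6 > 4 ⇒ right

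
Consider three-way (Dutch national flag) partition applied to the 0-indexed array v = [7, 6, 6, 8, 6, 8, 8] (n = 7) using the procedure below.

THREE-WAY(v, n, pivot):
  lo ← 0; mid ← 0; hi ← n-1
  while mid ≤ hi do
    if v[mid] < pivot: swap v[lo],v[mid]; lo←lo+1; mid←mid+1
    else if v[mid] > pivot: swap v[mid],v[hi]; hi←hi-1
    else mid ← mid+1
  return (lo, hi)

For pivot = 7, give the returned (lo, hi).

(3, 3)

lo=0 mid=0 hi=6
7=7: mid=1
6<7: swap(0,1), lo=1 mid=2 ⇒ [6, 7, 6, 8, 6, 8, 8]
6<7: swap(1,2), lo=2 mid=3 ⇒ [6, 6, 7, 8, 6, 8, 8]
8>7: swap(3,6), hi=5 ⇒ [6, 6, 7, 8, 6, 8, 8]
8>7: swap(3,5), hi=4 ⇒ [6, 6, 7, 8, 6, 8, 8]
8>7: swap(3,4), hi=3 ⇒ [6, 6, 7, 6, 8, 8, 8]
6<7: swap(2,3), lo=3 mid=4 ⇒ [6, 6, 6, 7, 8, 8, 8]
done. lo=3 hi=3; v=[6, 6, 6, 7, 8, 8, 8]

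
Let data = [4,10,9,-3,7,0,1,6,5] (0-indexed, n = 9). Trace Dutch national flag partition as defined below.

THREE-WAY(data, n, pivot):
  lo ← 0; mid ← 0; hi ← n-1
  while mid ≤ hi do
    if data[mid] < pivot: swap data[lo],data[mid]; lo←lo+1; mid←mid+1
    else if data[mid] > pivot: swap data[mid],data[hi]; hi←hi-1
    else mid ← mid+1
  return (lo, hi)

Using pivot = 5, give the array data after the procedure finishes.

lo=0 mid=0 hi=8
4<5: swap(0,0), lo=1 mid=1 ⇒ [4,10,9,-3,7,0,1,6,5]
10>5: swap(1,8), hi=7 ⇒ [4,5,9,-3,7,0,1,6,10]
5=5: mid=2
9>5: swap(2,7), hi=6 ⇒ [4,5,6,-3,7,0,1,9,10]
6>5: swap(2,6), hi=5 ⇒ [4,5,1,-3,7,0,6,9,10]
1<5: swap(1,2), lo=2 mid=3 ⇒ [4,1,5,-3,7,0,6,9,10]
-3<5: swap(2,3), lo=3 mid=4 ⇒ [4,1,-3,5,7,0,6,9,10]
7>5: swap(4,5), hi=4 ⇒ [4,1,-3,5,0,7,6,9,10]
0<5: swap(3,4), lo=4 mid=5 ⇒ [4,1,-3,0,5,7,6,9,10]
done. lo=4 hi=4; data=[4,1,-3,0,5,7,6,9,10]

[4,1,-3,0,5,7,6,9,10]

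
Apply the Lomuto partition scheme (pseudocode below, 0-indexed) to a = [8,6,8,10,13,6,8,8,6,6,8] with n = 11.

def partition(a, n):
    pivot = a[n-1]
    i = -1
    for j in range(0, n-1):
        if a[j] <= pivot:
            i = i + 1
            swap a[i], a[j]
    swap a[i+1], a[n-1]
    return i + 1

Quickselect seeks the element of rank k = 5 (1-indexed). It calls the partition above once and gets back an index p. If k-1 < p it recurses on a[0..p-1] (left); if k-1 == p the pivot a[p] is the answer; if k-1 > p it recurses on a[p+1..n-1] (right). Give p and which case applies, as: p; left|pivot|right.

8; left

pivot=8, i=-1
j=0: 8≤8, i=0, swap(0,0) ⇒ [8,6,8,10,13,6,8,8,6,6,8]
j=1: 6≤8, i=1, swap(1,1) ⇒ [8,6,8,10,13,6,8,8,6,6,8]
j=2: 8≤8, i=2, swap(2,2) ⇒ [8,6,8,10,13,6,8,8,6,6,8]
j=3: 10>8, skip
j=4: 13>8, skip
j=5: 6≤8, i=3, swap(3,5) ⇒ [8,6,8,6,13,10,8,8,6,6,8]
j=6: 8≤8, i=4, swap(4,6) ⇒ [8,6,8,6,8,10,13,8,6,6,8]
j=7: 8≤8, i=5, swap(5,7) ⇒ [8,6,8,6,8,8,13,10,6,6,8]
j=8: 6≤8, i=6, swap(6,8) ⇒ [8,6,8,6,8,8,6,10,13,6,8]
j=9: 6≤8, i=7, swap(7,9) ⇒ [8,6,8,6,8,8,6,6,13,10,8]
swap(8,10) ⇒ [8,6,8,6,8,8,6,6,8,10,13]; return 8
p = 8; k-1 = 4 < 8 ⇒ left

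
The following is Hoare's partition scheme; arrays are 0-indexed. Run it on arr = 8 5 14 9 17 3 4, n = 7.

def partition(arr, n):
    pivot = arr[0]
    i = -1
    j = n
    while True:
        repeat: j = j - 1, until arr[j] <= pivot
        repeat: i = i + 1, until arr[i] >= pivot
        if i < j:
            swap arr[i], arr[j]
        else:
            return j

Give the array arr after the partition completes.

4 5 3 9 17 14 8

pivot = arr[0] = 8; i = -1, j = 7
j→6 (arr[6]=4≤8), i→0 (arr[0]=8≥8); i<j, swap → 4 5 14 9 17 3 8
j→5 (arr[5]=3≤8), i→2 (arr[2]=14≥8); i<j, swap → 4 5 3 9 17 14 8
j→2, i→3; i≥j, return j=2. arr = 4 5 3 9 17 14 8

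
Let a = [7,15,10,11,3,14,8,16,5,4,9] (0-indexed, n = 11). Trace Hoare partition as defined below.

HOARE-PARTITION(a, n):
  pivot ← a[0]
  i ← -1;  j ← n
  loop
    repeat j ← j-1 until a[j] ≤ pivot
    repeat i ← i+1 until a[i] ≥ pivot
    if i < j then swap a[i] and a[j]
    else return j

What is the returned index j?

pivot = a[0] = 7; i = -1, j = 11
j→9 (a[9]=4≤7), i→0 (a[0]=7≥7); i<j, swap → [4,15,10,11,3,14,8,16,5,7,9]
j→8 (a[8]=5≤7), i→1 (a[1]=15≥7); i<j, swap → [4,5,10,11,3,14,8,16,15,7,9]
j→4 (a[4]=3≤7), i→2 (a[2]=10≥7); i<j, swap → [4,5,3,11,10,14,8,16,15,7,9]
j→2, i→3; i≥j, return j=2. a = [4,5,3,11,10,14,8,16,15,7,9]

2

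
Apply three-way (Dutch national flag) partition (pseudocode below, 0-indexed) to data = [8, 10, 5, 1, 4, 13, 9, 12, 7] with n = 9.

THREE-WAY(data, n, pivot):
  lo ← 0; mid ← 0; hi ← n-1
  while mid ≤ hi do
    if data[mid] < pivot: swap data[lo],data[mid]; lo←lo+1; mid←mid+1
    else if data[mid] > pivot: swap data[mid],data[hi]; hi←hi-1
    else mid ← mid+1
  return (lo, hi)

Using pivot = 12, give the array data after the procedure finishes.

[8, 10, 5, 1, 4, 7, 9, 12, 13]

pivot = 12; lo=0, mid=0, hi=8
data[mid]=8<12: swap data[0],data[0]; lo=1,mid=1 → [8, 10, 5, 1, 4, 13, 9, 12, 7]
data[mid]=10<12: swap data[1],data[1]; lo=2,mid=2 → [8, 10, 5, 1, 4, 13, 9, 12, 7]
data[mid]=5<12: swap data[2],data[2]; lo=3,mid=3 → [8, 10, 5, 1, 4, 13, 9, 12, 7]
data[mid]=1<12: swap data[3],data[3]; lo=4,mid=4 → [8, 10, 5, 1, 4, 13, 9, 12, 7]
data[mid]=4<12: swap data[4],data[4]; lo=5,mid=5 → [8, 10, 5, 1, 4, 13, 9, 12, 7]
data[mid]=13>12: swap data[5],data[8]; hi=7 → [8, 10, 5, 1, 4, 7, 9, 12, 13]
data[mid]=7<12: swap data[5],data[5]; lo=6,mid=6 → [8, 10, 5, 1, 4, 7, 9, 12, 13]
data[mid]=9<12: swap data[6],data[6]; lo=7,mid=7 → [8, 10, 5, 1, 4, 7, 9, 12, 13]
data[mid]=12=12: mid=8
end: lo=7, hi=7; data = [8, 10, 5, 1, 4, 7, 9, 12, 13]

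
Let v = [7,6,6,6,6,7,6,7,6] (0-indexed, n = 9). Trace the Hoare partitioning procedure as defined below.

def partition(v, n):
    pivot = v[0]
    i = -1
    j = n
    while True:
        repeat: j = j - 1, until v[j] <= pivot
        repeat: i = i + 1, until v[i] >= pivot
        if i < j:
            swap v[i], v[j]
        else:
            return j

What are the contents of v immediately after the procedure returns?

pivot = v[0] = 7; i = -1, j = 9
j→8 (v[8]=6≤7), i→0 (v[0]=7≥7); i<j, swap → [6,6,6,6,6,7,6,7,7]
j→7 (v[7]=7≤7), i→5 (v[5]=7≥7); i<j, swap → [6,6,6,6,6,7,6,7,7]
j→6, i→7; i≥j, return j=6. v = [6,6,6,6,6,7,6,7,7]

[6,6,6,6,6,7,6,7,7]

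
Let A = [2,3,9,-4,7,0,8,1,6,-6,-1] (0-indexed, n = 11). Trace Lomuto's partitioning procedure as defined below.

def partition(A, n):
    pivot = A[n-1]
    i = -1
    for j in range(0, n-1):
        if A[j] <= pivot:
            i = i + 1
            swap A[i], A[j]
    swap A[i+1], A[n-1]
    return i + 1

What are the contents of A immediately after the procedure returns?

pivot=-1, i=-1
j=0: 2>-1, skip
j=1: 3>-1, skip
j=2: 9>-1, skip
j=3: -4≤-1, i=0, swap(0,3) ⇒ [-4,3,9,2,7,0,8,1,6,-6,-1]
j=4: 7>-1, skip
j=5: 0>-1, skip
j=6: 8>-1, skip
j=7: 1>-1, skip
j=8: 6>-1, skip
j=9: -6≤-1, i=1, swap(1,9) ⇒ [-4,-6,9,2,7,0,8,1,6,3,-1]
swap(2,10) ⇒ [-4,-6,-1,2,7,0,8,1,6,3,9]; return 2

[-4,-6,-1,2,7,0,8,1,6,3,9]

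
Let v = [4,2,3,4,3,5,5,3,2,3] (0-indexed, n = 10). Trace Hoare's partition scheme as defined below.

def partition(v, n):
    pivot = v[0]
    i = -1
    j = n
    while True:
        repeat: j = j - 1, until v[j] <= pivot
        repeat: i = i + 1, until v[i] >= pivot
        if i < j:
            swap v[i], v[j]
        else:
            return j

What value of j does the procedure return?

pivot = v[0] = 4; i = -1, j = 10
j→9 (v[9]=3≤4), i→0 (v[0]=4≥4); i<j, swap → [3,2,3,4,3,5,5,3,2,4]
j→8 (v[8]=2≤4), i→3 (v[3]=4≥4); i<j, swap → [3,2,3,2,3,5,5,3,4,4]
j→7 (v[7]=3≤4), i→5 (v[5]=5≥4); i<j, swap → [3,2,3,2,3,3,5,5,4,4]
j→5, i→6; i≥j, return j=5. v = [3,2,3,2,3,3,5,5,4,4]

5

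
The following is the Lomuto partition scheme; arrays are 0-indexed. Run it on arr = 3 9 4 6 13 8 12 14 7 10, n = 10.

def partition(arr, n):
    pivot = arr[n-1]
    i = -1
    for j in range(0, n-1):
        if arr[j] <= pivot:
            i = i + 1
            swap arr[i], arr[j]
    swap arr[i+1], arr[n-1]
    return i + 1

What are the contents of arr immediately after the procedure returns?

pivot=10, i=-1
j=0: 3≤10, i=0, swap(0,0) ⇒ 3 9 4 6 13 8 12 14 7 10
j=1: 9≤10, i=1, swap(1,1) ⇒ 3 9 4 6 13 8 12 14 7 10
j=2: 4≤10, i=2, swap(2,2) ⇒ 3 9 4 6 13 8 12 14 7 10
j=3: 6≤10, i=3, swap(3,3) ⇒ 3 9 4 6 13 8 12 14 7 10
j=4: 13>10, skip
j=5: 8≤10, i=4, swap(4,5) ⇒ 3 9 4 6 8 13 12 14 7 10
j=6: 12>10, skip
j=7: 14>10, skip
j=8: 7≤10, i=5, swap(5,8) ⇒ 3 9 4 6 8 7 12 14 13 10
swap(6,9) ⇒ 3 9 4 6 8 7 10 14 13 12; return 6

3 9 4 6 8 7 10 14 13 12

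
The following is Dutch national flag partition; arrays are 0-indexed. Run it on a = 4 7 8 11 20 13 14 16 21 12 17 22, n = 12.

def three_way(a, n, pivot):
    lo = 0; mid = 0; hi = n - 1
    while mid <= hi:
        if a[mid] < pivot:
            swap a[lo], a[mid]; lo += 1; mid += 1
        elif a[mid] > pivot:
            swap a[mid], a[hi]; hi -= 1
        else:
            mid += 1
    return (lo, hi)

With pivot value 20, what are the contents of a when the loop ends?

pivot = 20; lo=0, mid=0, hi=11
a[mid]=4<20: swap a[0],a[0]; lo=1,mid=1 → 4 7 8 11 20 13 14 16 21 12 17 22
a[mid]=7<20: swap a[1],a[1]; lo=2,mid=2 → 4 7 8 11 20 13 14 16 21 12 17 22
a[mid]=8<20: swap a[2],a[2]; lo=3,mid=3 → 4 7 8 11 20 13 14 16 21 12 17 22
a[mid]=11<20: swap a[3],a[3]; lo=4,mid=4 → 4 7 8 11 20 13 14 16 21 12 17 22
a[mid]=20=20: mid=5
a[mid]=13<20: swap a[4],a[5]; lo=5,mid=6 → 4 7 8 11 13 20 14 16 21 12 17 22
a[mid]=14<20: swap a[5],a[6]; lo=6,mid=7 → 4 7 8 11 13 14 20 16 21 12 17 22
a[mid]=16<20: swap a[6],a[7]; lo=7,mid=8 → 4 7 8 11 13 14 16 20 21 12 17 22
a[mid]=21>20: swap a[8],a[11]; hi=10 → 4 7 8 11 13 14 16 20 22 12 17 21
a[mid]=22>20: swap a[8],a[10]; hi=9 → 4 7 8 11 13 14 16 20 17 12 22 21
a[mid]=17<20: swap a[7],a[8]; lo=8,mid=9 → 4 7 8 11 13 14 16 17 20 12 22 21
a[mid]=12<20: swap a[8],a[9]; lo=9,mid=10 → 4 7 8 11 13 14 16 17 12 20 22 21
end: lo=9, hi=9; a = 4 7 8 11 13 14 16 17 12 20 22 21

4 7 8 11 13 14 16 17 12 20 22 21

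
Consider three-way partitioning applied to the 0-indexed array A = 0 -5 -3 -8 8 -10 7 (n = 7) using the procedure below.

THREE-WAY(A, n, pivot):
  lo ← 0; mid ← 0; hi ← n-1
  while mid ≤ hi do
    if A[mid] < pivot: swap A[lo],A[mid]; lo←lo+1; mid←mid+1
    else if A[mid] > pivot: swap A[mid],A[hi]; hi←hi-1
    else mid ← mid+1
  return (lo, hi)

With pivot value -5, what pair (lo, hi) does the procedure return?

pivot = -5; lo=0, mid=0, hi=6
A[mid]=0>-5: swap A[0],A[6]; hi=5 → 7 -5 -3 -8 8 -10 0
A[mid]=7>-5: swap A[0],A[5]; hi=4 → -10 -5 -3 -8 8 7 0
A[mid]=-10<-5: swap A[0],A[0]; lo=1,mid=1 → -10 -5 -3 -8 8 7 0
A[mid]=-5=-5: mid=2
A[mid]=-3>-5: swap A[2],A[4]; hi=3 → -10 -5 8 -8 -3 7 0
A[mid]=8>-5: swap A[2],A[3]; hi=2 → -10 -5 -8 8 -3 7 0
A[mid]=-8<-5: swap A[1],A[2]; lo=2,mid=3 → -10 -8 -5 8 -3 7 0
end: lo=2, hi=2; A = -10 -8 -5 8 -3 7 0

(2, 2)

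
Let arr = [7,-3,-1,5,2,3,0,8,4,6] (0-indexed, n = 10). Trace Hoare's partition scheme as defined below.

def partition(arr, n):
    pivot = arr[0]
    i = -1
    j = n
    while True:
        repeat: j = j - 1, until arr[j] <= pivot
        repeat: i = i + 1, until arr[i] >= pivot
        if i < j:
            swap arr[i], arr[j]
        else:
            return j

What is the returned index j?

7

pivot=7
j stops at 9 (6), i stops at 0 (7); swap ⇒ [6,-3,-1,5,2,3,0,8,4,7]
j stops at 8 (4), i stops at 7 (8); swap ⇒ [6,-3,-1,5,2,3,0,4,8,7]
j stops at 7, i stops at 8; i≥j ⇒ return 7. arr=[6,-3,-1,5,2,3,0,4,8,7]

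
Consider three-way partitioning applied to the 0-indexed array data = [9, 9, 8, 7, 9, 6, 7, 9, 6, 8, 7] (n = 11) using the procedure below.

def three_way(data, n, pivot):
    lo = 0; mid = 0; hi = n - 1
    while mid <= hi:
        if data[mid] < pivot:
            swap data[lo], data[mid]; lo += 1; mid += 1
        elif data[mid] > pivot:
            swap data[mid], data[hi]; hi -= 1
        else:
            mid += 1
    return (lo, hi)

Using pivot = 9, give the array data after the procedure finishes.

lo=0 mid=0 hi=10
9=9: mid=1
9=9: mid=2
8<9: swap(0,2), lo=1 mid=3 ⇒ [8, 9, 9, 7, 9, 6, 7, 9, 6, 8, 7]
7<9: swap(1,3), lo=2 mid=4 ⇒ [8, 7, 9, 9, 9, 6, 7, 9, 6, 8, 7]
9=9: mid=5
6<9: swap(2,5), lo=3 mid=6 ⇒ [8, 7, 6, 9, 9, 9, 7, 9, 6, 8, 7]
7<9: swap(3,6), lo=4 mid=7 ⇒ [8, 7, 6, 7, 9, 9, 9, 9, 6, 8, 7]
9=9: mid=8
6<9: swap(4,8), lo=5 mid=9 ⇒ [8, 7, 6, 7, 6, 9, 9, 9, 9, 8, 7]
8<9: swap(5,9), lo=6 mid=10 ⇒ [8, 7, 6, 7, 6, 8, 9, 9, 9, 9, 7]
7<9: swap(6,10), lo=7 mid=11 ⇒ [8, 7, 6, 7, 6, 8, 7, 9, 9, 9, 9]
done. lo=7 hi=10; data=[8, 7, 6, 7, 6, 8, 7, 9, 9, 9, 9]

[8, 7, 6, 7, 6, 8, 7, 9, 9, 9, 9]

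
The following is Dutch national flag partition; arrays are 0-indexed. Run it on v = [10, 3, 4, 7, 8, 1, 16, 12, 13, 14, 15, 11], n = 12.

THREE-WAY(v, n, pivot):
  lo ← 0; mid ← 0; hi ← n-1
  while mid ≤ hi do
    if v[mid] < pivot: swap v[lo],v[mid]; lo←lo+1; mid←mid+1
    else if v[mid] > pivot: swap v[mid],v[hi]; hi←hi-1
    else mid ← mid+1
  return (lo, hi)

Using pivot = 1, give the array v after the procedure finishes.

[1, 4, 7, 8, 3, 16, 12, 13, 14, 15, 11, 10]

lo=0 mid=0 hi=11
10>1: swap(0,11), hi=10 ⇒ [11, 3, 4, 7, 8, 1, 16, 12, 13, 14, 15, 10]
11>1: swap(0,10), hi=9 ⇒ [15, 3, 4, 7, 8, 1, 16, 12, 13, 14, 11, 10]
15>1: swap(0,9), hi=8 ⇒ [14, 3, 4, 7, 8, 1, 16, 12, 13, 15, 11, 10]
14>1: swap(0,8), hi=7 ⇒ [13, 3, 4, 7, 8, 1, 16, 12, 14, 15, 11, 10]
13>1: swap(0,7), hi=6 ⇒ [12, 3, 4, 7, 8, 1, 16, 13, 14, 15, 11, 10]
12>1: swap(0,6), hi=5 ⇒ [16, 3, 4, 7, 8, 1, 12, 13, 14, 15, 11, 10]
16>1: swap(0,5), hi=4 ⇒ [1, 3, 4, 7, 8, 16, 12, 13, 14, 15, 11, 10]
1=1: mid=1
3>1: swap(1,4), hi=3 ⇒ [1, 8, 4, 7, 3, 16, 12, 13, 14, 15, 11, 10]
8>1: swap(1,3), hi=2 ⇒ [1, 7, 4, 8, 3, 16, 12, 13, 14, 15, 11, 10]
7>1: swap(1,2), hi=1 ⇒ [1, 4, 7, 8, 3, 16, 12, 13, 14, 15, 11, 10]
4>1: swap(1,1), hi=0 ⇒ [1, 4, 7, 8, 3, 16, 12, 13, 14, 15, 11, 10]
done. lo=0 hi=0; v=[1, 4, 7, 8, 3, 16, 12, 13, 14, 15, 11, 10]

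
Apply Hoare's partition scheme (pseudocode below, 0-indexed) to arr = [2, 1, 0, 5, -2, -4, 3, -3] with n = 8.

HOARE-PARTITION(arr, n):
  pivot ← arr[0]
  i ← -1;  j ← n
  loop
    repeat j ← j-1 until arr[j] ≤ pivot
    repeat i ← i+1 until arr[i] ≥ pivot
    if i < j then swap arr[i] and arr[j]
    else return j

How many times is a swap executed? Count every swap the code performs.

2

pivot=2
j stops at 7 (-3), i stops at 0 (2); swap ⇒ [-3, 1, 0, 5, -2, -4, 3, 2]
j stops at 5 (-4), i stops at 3 (5); swap ⇒ [-3, 1, 0, -4, -2, 5, 3, 2]
j stops at 4, i stops at 5; i≥j ⇒ return 4. arr=[-3, 1, 0, -4, -2, 5, 3, 2]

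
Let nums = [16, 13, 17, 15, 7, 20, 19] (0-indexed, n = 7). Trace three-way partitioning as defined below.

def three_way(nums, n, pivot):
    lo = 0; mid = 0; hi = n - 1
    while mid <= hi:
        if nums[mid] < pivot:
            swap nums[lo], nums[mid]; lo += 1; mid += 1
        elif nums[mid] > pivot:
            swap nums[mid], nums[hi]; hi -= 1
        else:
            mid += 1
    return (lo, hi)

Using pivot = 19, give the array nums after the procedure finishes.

lo=0 mid=0 hi=6
16<19: swap(0,0), lo=1 mid=1 ⇒ [16, 13, 17, 15, 7, 20, 19]
13<19: swap(1,1), lo=2 mid=2 ⇒ [16, 13, 17, 15, 7, 20, 19]
17<19: swap(2,2), lo=3 mid=3 ⇒ [16, 13, 17, 15, 7, 20, 19]
15<19: swap(3,3), lo=4 mid=4 ⇒ [16, 13, 17, 15, 7, 20, 19]
7<19: swap(4,4), lo=5 mid=5 ⇒ [16, 13, 17, 15, 7, 20, 19]
20>19: swap(5,6), hi=5 ⇒ [16, 13, 17, 15, 7, 19, 20]
19=19: mid=6
done. lo=5 hi=5; nums=[16, 13, 17, 15, 7, 19, 20]

[16, 13, 17, 15, 7, 19, 20]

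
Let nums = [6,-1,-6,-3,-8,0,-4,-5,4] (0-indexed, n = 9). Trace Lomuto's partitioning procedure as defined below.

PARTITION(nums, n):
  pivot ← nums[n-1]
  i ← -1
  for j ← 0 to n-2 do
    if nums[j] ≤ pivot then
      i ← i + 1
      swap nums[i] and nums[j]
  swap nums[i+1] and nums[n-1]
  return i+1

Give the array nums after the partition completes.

pivot=4, i=-1
j=0: 6>4, skip
j=1: -1≤4, i=0, swap(0,1) ⇒ [-1,6,-6,-3,-8,0,-4,-5,4]
j=2: -6≤4, i=1, swap(1,2) ⇒ [-1,-6,6,-3,-8,0,-4,-5,4]
j=3: -3≤4, i=2, swap(2,3) ⇒ [-1,-6,-3,6,-8,0,-4,-5,4]
j=4: -8≤4, i=3, swap(3,4) ⇒ [-1,-6,-3,-8,6,0,-4,-5,4]
j=5: 0≤4, i=4, swap(4,5) ⇒ [-1,-6,-3,-8,0,6,-4,-5,4]
j=6: -4≤4, i=5, swap(5,6) ⇒ [-1,-6,-3,-8,0,-4,6,-5,4]
j=7: -5≤4, i=6, swap(6,7) ⇒ [-1,-6,-3,-8,0,-4,-5,6,4]
swap(7,8) ⇒ [-1,-6,-3,-8,0,-4,-5,4,6]; return 7

[-1,-6,-3,-8,0,-4,-5,4,6]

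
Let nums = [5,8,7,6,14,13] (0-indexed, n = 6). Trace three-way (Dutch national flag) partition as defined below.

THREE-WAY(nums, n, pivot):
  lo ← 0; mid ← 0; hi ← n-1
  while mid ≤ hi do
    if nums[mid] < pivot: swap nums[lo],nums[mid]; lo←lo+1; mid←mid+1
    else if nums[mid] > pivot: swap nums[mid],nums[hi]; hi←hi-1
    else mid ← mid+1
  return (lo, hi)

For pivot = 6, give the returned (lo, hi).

lo=0 mid=0 hi=5
5<6: swap(0,0), lo=1 mid=1 ⇒ [5,8,7,6,14,13]
8>6: swap(1,5), hi=4 ⇒ [5,13,7,6,14,8]
13>6: swap(1,4), hi=3 ⇒ [5,14,7,6,13,8]
14>6: swap(1,3), hi=2 ⇒ [5,6,7,14,13,8]
6=6: mid=2
7>6: swap(2,2), hi=1 ⇒ [5,6,7,14,13,8]
done. lo=1 hi=1; nums=[5,6,7,14,13,8]

(1, 1)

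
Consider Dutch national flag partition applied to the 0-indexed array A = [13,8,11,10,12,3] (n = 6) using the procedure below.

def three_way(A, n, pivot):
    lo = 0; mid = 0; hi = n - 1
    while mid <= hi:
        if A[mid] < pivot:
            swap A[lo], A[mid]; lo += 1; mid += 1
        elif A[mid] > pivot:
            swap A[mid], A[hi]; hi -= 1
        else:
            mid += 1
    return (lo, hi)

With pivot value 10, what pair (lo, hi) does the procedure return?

lo=0 mid=0 hi=5
13>10: swap(0,5), hi=4 ⇒ [3,8,11,10,12,13]
3<10: swap(0,0), lo=1 mid=1 ⇒ [3,8,11,10,12,13]
8<10: swap(1,1), lo=2 mid=2 ⇒ [3,8,11,10,12,13]
11>10: swap(2,4), hi=3 ⇒ [3,8,12,10,11,13]
12>10: swap(2,3), hi=2 ⇒ [3,8,10,12,11,13]
10=10: mid=3
done. lo=2 hi=2; A=[3,8,10,12,11,13]

(2, 2)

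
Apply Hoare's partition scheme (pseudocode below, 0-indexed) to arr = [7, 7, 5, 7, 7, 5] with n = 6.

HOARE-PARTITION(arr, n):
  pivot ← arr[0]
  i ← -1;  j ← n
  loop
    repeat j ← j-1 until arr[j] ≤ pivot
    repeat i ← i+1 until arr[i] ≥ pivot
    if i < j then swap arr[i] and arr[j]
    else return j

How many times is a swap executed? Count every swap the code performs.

2

pivot = arr[0] = 7; i = -1, j = 6
j→5 (arr[5]=5≤7), i→0 (arr[0]=7≥7); i<j, swap → [5, 7, 5, 7, 7, 7]
j→4 (arr[4]=7≤7), i→1 (arr[1]=7≥7); i<j, swap → [5, 7, 5, 7, 7, 7]
j→3, i→3; i≥j, return j=3. arr = [5, 7, 5, 7, 7, 7]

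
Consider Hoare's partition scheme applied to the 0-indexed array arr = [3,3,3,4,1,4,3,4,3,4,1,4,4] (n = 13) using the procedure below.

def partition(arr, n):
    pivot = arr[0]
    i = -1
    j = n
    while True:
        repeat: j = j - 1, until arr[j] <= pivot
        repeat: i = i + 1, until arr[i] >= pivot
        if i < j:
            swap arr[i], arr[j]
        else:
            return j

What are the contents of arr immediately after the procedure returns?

[1,3,3,1,4,4,3,4,3,4,3,4,4]

pivot = arr[0] = 3; i = -1, j = 13
j→10 (arr[10]=1≤3), i→0 (arr[0]=3≥3); i<j, swap → [1,3,3,4,1,4,3,4,3,4,3,4,4]
j→8 (arr[8]=3≤3), i→1 (arr[1]=3≥3); i<j, swap → [1,3,3,4,1,4,3,4,3,4,3,4,4]
j→6 (arr[6]=3≤3), i→2 (arr[2]=3≥3); i<j, swap → [1,3,3,4,1,4,3,4,3,4,3,4,4]
j→4 (arr[4]=1≤3), i→3 (arr[3]=4≥3); i<j, swap → [1,3,3,1,4,4,3,4,3,4,3,4,4]
j→3, i→4; i≥j, return j=3. arr = [1,3,3,1,4,4,3,4,3,4,3,4,4]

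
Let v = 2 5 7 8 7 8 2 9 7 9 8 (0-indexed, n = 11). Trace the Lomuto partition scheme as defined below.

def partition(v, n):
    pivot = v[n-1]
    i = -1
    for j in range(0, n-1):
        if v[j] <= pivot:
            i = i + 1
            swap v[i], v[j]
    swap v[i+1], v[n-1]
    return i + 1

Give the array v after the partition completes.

2 5 7 8 7 8 2 7 8 9 9

pivot=8, i=-1
j=0: 2≤8, i=0, swap(0,0) ⇒ 2 5 7 8 7 8 2 9 7 9 8
j=1: 5≤8, i=1, swap(1,1) ⇒ 2 5 7 8 7 8 2 9 7 9 8
j=2: 7≤8, i=2, swap(2,2) ⇒ 2 5 7 8 7 8 2 9 7 9 8
j=3: 8≤8, i=3, swap(3,3) ⇒ 2 5 7 8 7 8 2 9 7 9 8
j=4: 7≤8, i=4, swap(4,4) ⇒ 2 5 7 8 7 8 2 9 7 9 8
j=5: 8≤8, i=5, swap(5,5) ⇒ 2 5 7 8 7 8 2 9 7 9 8
j=6: 2≤8, i=6, swap(6,6) ⇒ 2 5 7 8 7 8 2 9 7 9 8
j=7: 9>8, skip
j=8: 7≤8, i=7, swap(7,8) ⇒ 2 5 7 8 7 8 2 7 9 9 8
j=9: 9>8, skip
swap(8,10) ⇒ 2 5 7 8 7 8 2 7 8 9 9; return 8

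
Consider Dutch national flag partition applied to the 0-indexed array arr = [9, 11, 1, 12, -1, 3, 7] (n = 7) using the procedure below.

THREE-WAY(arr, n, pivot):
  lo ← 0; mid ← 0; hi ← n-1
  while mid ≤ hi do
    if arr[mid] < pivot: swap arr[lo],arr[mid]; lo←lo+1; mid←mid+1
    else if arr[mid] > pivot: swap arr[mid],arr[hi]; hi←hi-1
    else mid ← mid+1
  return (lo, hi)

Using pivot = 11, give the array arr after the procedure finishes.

lo=0 mid=0 hi=6
9<11: swap(0,0), lo=1 mid=1 ⇒ [9, 11, 1, 12, -1, 3, 7]
11=11: mid=2
1<11: swap(1,2), lo=2 mid=3 ⇒ [9, 1, 11, 12, -1, 3, 7]
12>11: swap(3,6), hi=5 ⇒ [9, 1, 11, 7, -1, 3, 12]
7<11: swap(2,3), lo=3 mid=4 ⇒ [9, 1, 7, 11, -1, 3, 12]
-1<11: swap(3,4), lo=4 mid=5 ⇒ [9, 1, 7, -1, 11, 3, 12]
3<11: swap(4,5), lo=5 mid=6 ⇒ [9, 1, 7, -1, 3, 11, 12]
done. lo=5 hi=5; arr=[9, 1, 7, -1, 3, 11, 12]

[9, 1, 7, -1, 3, 11, 12]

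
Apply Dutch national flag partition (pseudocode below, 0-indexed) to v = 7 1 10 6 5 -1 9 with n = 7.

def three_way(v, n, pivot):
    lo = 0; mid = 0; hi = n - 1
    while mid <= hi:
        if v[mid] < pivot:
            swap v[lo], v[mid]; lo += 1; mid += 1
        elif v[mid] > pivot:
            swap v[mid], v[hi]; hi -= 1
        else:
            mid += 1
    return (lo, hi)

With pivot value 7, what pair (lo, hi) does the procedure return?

lo=0 mid=0 hi=6
7=7: mid=1
1<7: swap(0,1), lo=1 mid=2 ⇒ 1 7 10 6 5 -1 9
10>7: swap(2,6), hi=5 ⇒ 1 7 9 6 5 -1 10
9>7: swap(2,5), hi=4 ⇒ 1 7 -1 6 5 9 10
-1<7: swap(1,2), lo=2 mid=3 ⇒ 1 -1 7 6 5 9 10
6<7: swap(2,3), lo=3 mid=4 ⇒ 1 -1 6 7 5 9 10
5<7: swap(3,4), lo=4 mid=5 ⇒ 1 -1 6 5 7 9 10
done. lo=4 hi=4; v=1 -1 6 5 7 9 10

(4, 4)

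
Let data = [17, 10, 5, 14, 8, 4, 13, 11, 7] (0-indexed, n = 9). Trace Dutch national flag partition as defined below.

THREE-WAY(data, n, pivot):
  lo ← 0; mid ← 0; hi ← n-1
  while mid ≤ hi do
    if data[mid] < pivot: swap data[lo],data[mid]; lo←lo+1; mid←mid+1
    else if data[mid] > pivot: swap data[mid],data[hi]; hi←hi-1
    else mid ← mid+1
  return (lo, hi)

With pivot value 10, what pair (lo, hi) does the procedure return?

(4, 4)

pivot = 10; lo=0, mid=0, hi=8
data[mid]=17>10: swap data[0],data[8]; hi=7 → [7, 10, 5, 14, 8, 4, 13, 11, 17]
data[mid]=7<10: swap data[0],data[0]; lo=1,mid=1 → [7, 10, 5, 14, 8, 4, 13, 11, 17]
data[mid]=10=10: mid=2
data[mid]=5<10: swap data[1],data[2]; lo=2,mid=3 → [7, 5, 10, 14, 8, 4, 13, 11, 17]
data[mid]=14>10: swap data[3],data[7]; hi=6 → [7, 5, 10, 11, 8, 4, 13, 14, 17]
data[mid]=11>10: swap data[3],data[6]; hi=5 → [7, 5, 10, 13, 8, 4, 11, 14, 17]
data[mid]=13>10: swap data[3],data[5]; hi=4 → [7, 5, 10, 4, 8, 13, 11, 14, 17]
data[mid]=4<10: swap data[2],data[3]; lo=3,mid=4 → [7, 5, 4, 10, 8, 13, 11, 14, 17]
data[mid]=8<10: swap data[3],data[4]; lo=4,mid=5 → [7, 5, 4, 8, 10, 13, 11, 14, 17]
end: lo=4, hi=4; data = [7, 5, 4, 8, 10, 13, 11, 14, 17]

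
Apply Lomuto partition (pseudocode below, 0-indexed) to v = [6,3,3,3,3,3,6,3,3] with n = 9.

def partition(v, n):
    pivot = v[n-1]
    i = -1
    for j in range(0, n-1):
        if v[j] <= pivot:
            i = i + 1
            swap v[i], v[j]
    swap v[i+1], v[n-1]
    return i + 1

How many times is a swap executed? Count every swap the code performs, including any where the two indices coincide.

pivot=3, i=-1
j=0: 6>3, skip
j=1: 3≤3, i=0, swap(0,1) ⇒ [3,6,3,3,3,3,6,3,3]
j=2: 3≤3, i=1, swap(1,2) ⇒ [3,3,6,3,3,3,6,3,3]
j=3: 3≤3, i=2, swap(2,3) ⇒ [3,3,3,6,3,3,6,3,3]
j=4: 3≤3, i=3, swap(3,4) ⇒ [3,3,3,3,6,3,6,3,3]
j=5: 3≤3, i=4, swap(4,5) ⇒ [3,3,3,3,3,6,6,3,3]
j=6: 6>3, skip
j=7: 3≤3, i=5, swap(5,7) ⇒ [3,3,3,3,3,3,6,6,3]
swap(6,8) ⇒ [3,3,3,3,3,3,3,6,6]; return 6

7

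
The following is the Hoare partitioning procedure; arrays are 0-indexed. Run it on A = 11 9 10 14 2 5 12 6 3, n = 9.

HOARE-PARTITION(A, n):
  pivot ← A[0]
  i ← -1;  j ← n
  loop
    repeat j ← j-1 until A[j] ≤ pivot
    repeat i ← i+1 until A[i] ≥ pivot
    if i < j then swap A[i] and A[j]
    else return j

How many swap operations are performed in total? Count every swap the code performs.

2

pivot=11
j stops at 8 (3), i stops at 0 (11); swap ⇒ 3 9 10 14 2 5 12 6 11
j stops at 7 (6), i stops at 3 (14); swap ⇒ 3 9 10 6 2 5 12 14 11
j stops at 5, i stops at 6; i≥j ⇒ return 5. A=3 9 10 6 2 5 12 14 11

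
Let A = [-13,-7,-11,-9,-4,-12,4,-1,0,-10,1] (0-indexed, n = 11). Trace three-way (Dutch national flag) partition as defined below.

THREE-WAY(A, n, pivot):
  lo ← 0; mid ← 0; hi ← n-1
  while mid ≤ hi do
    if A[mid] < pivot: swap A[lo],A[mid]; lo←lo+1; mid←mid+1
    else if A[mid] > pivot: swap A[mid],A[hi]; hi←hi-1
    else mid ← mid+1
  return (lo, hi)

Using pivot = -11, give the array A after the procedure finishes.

[-13,-12,-11,-4,-9,4,-1,0,-10,1,-7]

lo=0 mid=0 hi=10
-13<-11: swap(0,0), lo=1 mid=1 ⇒ [-13,-7,-11,-9,-4,-12,4,-1,0,-10,1]
-7>-11: swap(1,10), hi=9 ⇒ [-13,1,-11,-9,-4,-12,4,-1,0,-10,-7]
1>-11: swap(1,9), hi=8 ⇒ [-13,-10,-11,-9,-4,-12,4,-1,0,1,-7]
-10>-11: swap(1,8), hi=7 ⇒ [-13,0,-11,-9,-4,-12,4,-1,-10,1,-7]
0>-11: swap(1,7), hi=6 ⇒ [-13,-1,-11,-9,-4,-12,4,0,-10,1,-7]
-1>-11: swap(1,6), hi=5 ⇒ [-13,4,-11,-9,-4,-12,-1,0,-10,1,-7]
4>-11: swap(1,5), hi=4 ⇒ [-13,-12,-11,-9,-4,4,-1,0,-10,1,-7]
-12<-11: swap(1,1), lo=2 mid=2 ⇒ [-13,-12,-11,-9,-4,4,-1,0,-10,1,-7]
-11=-11: mid=3
-9>-11: swap(3,4), hi=3 ⇒ [-13,-12,-11,-4,-9,4,-1,0,-10,1,-7]
-4>-11: swap(3,3), hi=2 ⇒ [-13,-12,-11,-4,-9,4,-1,0,-10,1,-7]
done. lo=2 hi=2; A=[-13,-12,-11,-4,-9,4,-1,0,-10,1,-7]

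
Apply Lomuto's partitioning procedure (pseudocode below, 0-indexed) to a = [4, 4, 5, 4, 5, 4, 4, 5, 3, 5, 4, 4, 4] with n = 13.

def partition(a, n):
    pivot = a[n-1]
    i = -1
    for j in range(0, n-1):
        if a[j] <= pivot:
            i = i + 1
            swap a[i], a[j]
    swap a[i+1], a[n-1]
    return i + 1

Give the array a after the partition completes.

[4, 4, 4, 4, 4, 3, 4, 4, 4, 5, 5, 5, 5]

pivot = a[12] = 4; i = -1
j=0: a[0]=4 ≤ 4 → i=0, swap a[0],a[0] (no change) → [4, 4, 5, 4, 5, 4, 4, 5, 3, 5, 4, 4, 4]
j=1: a[1]=4 ≤ 4 → i=1, swap a[1],a[1] (no change) → [4, 4, 5, 4, 5, 4, 4, 5, 3, 5, 4, 4, 4]
j=2: a[2]=5 > 4 → no swap
j=3: a[3]=4 ≤ 4 → i=2, swap a[2],a[3] → [4, 4, 4, 5, 5, 4, 4, 5, 3, 5, 4, 4, 4]
j=4: a[4]=5 > 4 → no swap
j=5: a[5]=4 ≤ 4 → i=3, swap a[3],a[5] → [4, 4, 4, 4, 5, 5, 4, 5, 3, 5, 4, 4, 4]
j=6: a[6]=4 ≤ 4 → i=4, swap a[4],a[6] → [4, 4, 4, 4, 4, 5, 5, 5, 3, 5, 4, 4, 4]
j=7: a[7]=5 > 4 → no swap
j=8: a[8]=3 ≤ 4 → i=5, swap a[5],a[8] → [4, 4, 4, 4, 4, 3, 5, 5, 5, 5, 4, 4, 4]
j=9: a[9]=5 > 4 → no swap
j=10: a[10]=4 ≤ 4 → i=6, swap a[6],a[10] → [4, 4, 4, 4, 4, 3, 4, 5, 5, 5, 5, 4, 4]
j=11: a[11]=4 ≤ 4 → i=7, swap a[7],a[11] → [4, 4, 4, 4, 4, 3, 4, 4, 5, 5, 5, 5, 4]
final swap a[8],a[12] → [4, 4, 4, 4, 4, 3, 4, 4, 4, 5, 5, 5, 5]; return 8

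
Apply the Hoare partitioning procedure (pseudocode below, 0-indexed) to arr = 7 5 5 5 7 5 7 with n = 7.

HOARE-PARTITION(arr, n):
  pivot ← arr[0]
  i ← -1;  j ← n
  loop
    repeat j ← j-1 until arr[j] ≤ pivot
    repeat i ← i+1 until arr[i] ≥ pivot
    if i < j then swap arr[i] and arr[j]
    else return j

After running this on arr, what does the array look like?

7 5 5 5 5 7 7

pivot = arr[0] = 7; i = -1, j = 7
j→6 (arr[6]=7≤7), i→0 (arr[0]=7≥7); i<j, swap → 7 5 5 5 7 5 7
j→5 (arr[5]=5≤7), i→4 (arr[4]=7≥7); i<j, swap → 7 5 5 5 5 7 7
j→4, i→5; i≥j, return j=4. arr = 7 5 5 5 5 7 7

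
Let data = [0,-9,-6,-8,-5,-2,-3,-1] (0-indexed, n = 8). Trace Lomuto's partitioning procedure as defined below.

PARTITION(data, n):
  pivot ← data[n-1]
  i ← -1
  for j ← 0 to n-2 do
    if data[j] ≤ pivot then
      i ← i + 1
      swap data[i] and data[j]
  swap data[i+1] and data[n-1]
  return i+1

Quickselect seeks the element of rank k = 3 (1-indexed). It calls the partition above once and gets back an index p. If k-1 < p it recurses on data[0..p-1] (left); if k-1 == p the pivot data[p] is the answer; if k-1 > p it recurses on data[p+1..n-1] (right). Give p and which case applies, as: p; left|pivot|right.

pivot=-1, i=-1
j=0: 0>-1, skip
j=1: -9≤-1, i=0, swap(0,1) ⇒ [-9,0,-6,-8,-5,-2,-3,-1]
j=2: -6≤-1, i=1, swap(1,2) ⇒ [-9,-6,0,-8,-5,-2,-3,-1]
j=3: -8≤-1, i=2, swap(2,3) ⇒ [-9,-6,-8,0,-5,-2,-3,-1]
j=4: -5≤-1, i=3, swap(3,4) ⇒ [-9,-6,-8,-5,0,-2,-3,-1]
j=5: -2≤-1, i=4, swap(4,5) ⇒ [-9,-6,-8,-5,-2,0,-3,-1]
j=6: -3≤-1, i=5, swap(5,6) ⇒ [-9,-6,-8,-5,-2,-3,0,-1]
swap(6,7) ⇒ [-9,-6,-8,-5,-2,-3,-1,0]; return 6
p = 6; k-1 = 2 < 6 ⇒ left

6; left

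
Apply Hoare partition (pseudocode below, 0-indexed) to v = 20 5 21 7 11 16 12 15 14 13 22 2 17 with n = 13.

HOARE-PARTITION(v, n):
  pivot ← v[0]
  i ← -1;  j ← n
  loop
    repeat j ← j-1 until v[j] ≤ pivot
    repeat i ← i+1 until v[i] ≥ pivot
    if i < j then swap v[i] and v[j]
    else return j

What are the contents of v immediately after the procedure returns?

pivot=20
j stops at 12 (17), i stops at 0 (20); swap ⇒ 17 5 21 7 11 16 12 15 14 13 22 2 20
j stops at 11 (2), i stops at 2 (21); swap ⇒ 17 5 2 7 11 16 12 15 14 13 22 21 20
j stops at 9, i stops at 10; i≥j ⇒ return 9. v=17 5 2 7 11 16 12 15 14 13 22 21 20

17 5 2 7 11 16 12 15 14 13 22 21 20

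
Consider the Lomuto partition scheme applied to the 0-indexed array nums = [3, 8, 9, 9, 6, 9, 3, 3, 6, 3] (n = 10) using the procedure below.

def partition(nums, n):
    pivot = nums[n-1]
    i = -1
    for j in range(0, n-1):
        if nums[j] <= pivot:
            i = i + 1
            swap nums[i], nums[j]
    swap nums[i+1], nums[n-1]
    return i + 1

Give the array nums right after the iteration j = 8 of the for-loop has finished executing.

[3, 3, 3, 9, 6, 9, 8, 9, 6, 3]

pivot = nums[9] = 3; i = -1
j=0: nums[0]=3 ≤ 3 → i=0, swap nums[0],nums[0] (no change) → [3, 8, 9, 9, 6, 9, 3, 3, 6, 3]
j=1: nums[1]=8 > 3 → no swap
j=2: nums[2]=9 > 3 → no swap
j=3: nums[3]=9 > 3 → no swap
j=4: nums[4]=6 > 3 → no swap
j=5: nums[5]=9 > 3 → no swap
j=6: nums[6]=3 ≤ 3 → i=1, swap nums[1],nums[6] → [3, 3, 9, 9, 6, 9, 8, 3, 6, 3]
j=7: nums[7]=3 ≤ 3 → i=2, swap nums[2],nums[7] → [3, 3, 3, 9, 6, 9, 8, 9, 6, 3]
j=8: nums[8]=6 > 3 → no swap
(after j=8) nums = [3, 3, 3, 9, 6, 9, 8, 9, 6, 3]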